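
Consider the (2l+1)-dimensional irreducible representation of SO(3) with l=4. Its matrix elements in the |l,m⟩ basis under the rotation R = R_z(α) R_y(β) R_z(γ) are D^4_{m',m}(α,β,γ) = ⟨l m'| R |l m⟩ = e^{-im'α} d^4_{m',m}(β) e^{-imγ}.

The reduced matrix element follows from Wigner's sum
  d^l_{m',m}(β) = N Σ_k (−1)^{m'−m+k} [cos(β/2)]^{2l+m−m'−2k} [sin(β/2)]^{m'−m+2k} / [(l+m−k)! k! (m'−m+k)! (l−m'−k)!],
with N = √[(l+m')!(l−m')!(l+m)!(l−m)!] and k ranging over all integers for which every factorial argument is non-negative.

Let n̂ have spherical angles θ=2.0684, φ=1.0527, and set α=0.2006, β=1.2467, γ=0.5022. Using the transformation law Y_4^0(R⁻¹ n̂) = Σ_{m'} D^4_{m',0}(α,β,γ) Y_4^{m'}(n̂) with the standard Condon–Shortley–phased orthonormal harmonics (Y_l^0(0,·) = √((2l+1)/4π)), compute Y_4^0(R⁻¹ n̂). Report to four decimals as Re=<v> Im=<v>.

Need the full column D^4_{m',0} for m'=−4..4 at α=0.2006, β=1.2467, γ=0.5022.
cos(β/2)=0.811927, sin(β/2)=0.583758
d^4_{-4,0}: single k=4 term ⇒ +0.422231;  D = +0.293444+0.303595i
d^4_{-3,0}: k∈[3..4] ⇒ +0.830519 -0.429320 = +0.401199;  D = +0.330715+0.227129i
d^4_{-2,0}: k∈[2..4] ⇒ +0.926170 -1.276707 +0.247488 = -0.103049;  D = -0.094866-0.040243i
d^4_{-1,0}: k∈[1..4] ⇒ +0.607252 -1.883440 +0.973607 -0.083881 = -0.386463;  D = -0.378713-0.077005i
d^4_{0,0}: k∈[0..4] ⇒ +0.188859 -1.562031 +1.816786 -0.417401 +0.013485 = +0.039700;  D = +0.039700+0.000000i
d^4_{1,0}: k∈[0..3] ⇒ -0.607252 +1.883440 -0.973607 +0.083881 = +0.386463;  D = +0.378713-0.077005i
d^4_{2,0}: k∈[0..2] ⇒ +0.926170 -1.276707 +0.247488 = -0.103049;  D = -0.094866+0.040243i
d^4_{3,0}: k∈[0..1] ⇒ -0.830519 +0.429320 = -0.401199;  D = -0.330715+0.227129i
d^4_{4,0}: single k=0 term ⇒ +0.422231;  D = +0.293444-0.303595i
Y_4^{m'}(θ=2.0684,φ=1.0527) and Σ D·Y over m':
  (+0.2934+0.3036i)·(-0.1269+0.2314i)  (+0.3307+0.2271i)·(+0.4053-0.0067i)  (-0.0949-0.0402i)·(-0.0783-0.1322i)  (-0.3787-0.0770i)·(+0.1381-0.2422i)  (+0.0397+0.0000i)·(-0.2135+0.0000i)  (+0.3787-0.0770i)·(-0.1381-0.2422i)  (-0.0949+0.0402i)·(-0.0783+0.1322i)  (-0.3307+0.2271i)·(-0.4053-0.0067i)  (+0.2934-0.3036i)·(-0.1269-0.2314i)
Y_4^0(R⁻¹ n̂) = -0.089952-0.000000i

Re=-0.0900 Im=0.0000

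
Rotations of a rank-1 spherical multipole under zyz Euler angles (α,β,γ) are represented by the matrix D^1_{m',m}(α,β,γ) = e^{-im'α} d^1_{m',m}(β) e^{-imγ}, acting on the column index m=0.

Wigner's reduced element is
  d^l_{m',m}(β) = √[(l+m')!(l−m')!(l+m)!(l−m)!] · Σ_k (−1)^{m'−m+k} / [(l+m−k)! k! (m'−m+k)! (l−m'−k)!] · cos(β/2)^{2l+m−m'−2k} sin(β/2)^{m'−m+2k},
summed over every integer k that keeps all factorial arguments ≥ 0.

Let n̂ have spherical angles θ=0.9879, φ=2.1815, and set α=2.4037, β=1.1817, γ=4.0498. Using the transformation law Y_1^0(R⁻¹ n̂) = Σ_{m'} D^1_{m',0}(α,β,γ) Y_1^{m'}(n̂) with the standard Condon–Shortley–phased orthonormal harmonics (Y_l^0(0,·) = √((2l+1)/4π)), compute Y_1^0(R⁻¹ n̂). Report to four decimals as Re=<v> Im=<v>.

Re=0.4702 Im=0.0000

Need the full column D^1_{m',0} for m'=−1..1 at α=2.4037, β=1.1817, γ=4.0498.
cos(β/2)=0.830467, sin(β/2)=0.557067
d^1_{-1,0}: single k=1 term ⇒ +0.654252;  D = -0.484073+0.440135i
d^1_{0,0}: k∈[0..1] ⇒ +0.689676 -0.310324 = +0.379352;  D = +0.379352+0.000000i
d^1_{1,0}: single k=0 term ⇒ -0.654252;  D = +0.484073+0.440135i
Y_1^{m'}(θ=0.9879,φ=2.1815) and Σ D·Y over m':
  (-0.4841+0.4401i)·(-0.1654-0.2363i)  (+0.3794+0.0000i)·(+0.2689+0.0000i)  (+0.4841+0.4401i)·(+0.1654-0.2363i)
Y_1^0(R⁻¹ n̂) = +0.470177+0.000000i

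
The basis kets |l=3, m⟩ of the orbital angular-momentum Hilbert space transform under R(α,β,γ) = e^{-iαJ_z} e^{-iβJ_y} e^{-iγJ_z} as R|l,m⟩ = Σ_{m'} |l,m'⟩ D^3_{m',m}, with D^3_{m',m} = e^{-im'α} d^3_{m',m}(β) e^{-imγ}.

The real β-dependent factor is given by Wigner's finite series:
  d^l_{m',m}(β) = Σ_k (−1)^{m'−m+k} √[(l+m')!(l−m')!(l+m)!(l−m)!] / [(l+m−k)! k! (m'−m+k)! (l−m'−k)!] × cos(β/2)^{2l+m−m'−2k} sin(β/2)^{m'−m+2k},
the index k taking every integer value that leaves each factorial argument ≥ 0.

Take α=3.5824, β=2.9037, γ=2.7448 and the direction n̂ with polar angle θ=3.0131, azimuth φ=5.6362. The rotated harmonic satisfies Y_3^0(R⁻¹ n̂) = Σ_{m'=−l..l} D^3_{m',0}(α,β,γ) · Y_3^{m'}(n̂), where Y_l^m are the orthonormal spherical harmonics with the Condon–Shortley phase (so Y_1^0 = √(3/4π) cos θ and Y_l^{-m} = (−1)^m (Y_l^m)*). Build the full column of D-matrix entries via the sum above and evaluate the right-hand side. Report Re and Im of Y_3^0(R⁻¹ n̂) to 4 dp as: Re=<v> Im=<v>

Need the full column D^3_{m',0} for m'=−3..3 at α=3.5824, β=2.9037, γ=2.7448.
cos(β/2)=0.118666, sin(β/2)=0.992934
d^3_{-3,0}: single k=3 term ⇒ +0.007316;  D = -0.001798-0.007091i
d^3_{-2,0}: k∈[2..3] ⇒ +0.001071 -0.074971 = -0.073901;  D = -0.046994-0.057034i
d^3_{-1,0}: k∈[1..3] ⇒ +0.000081 -0.017000 +0.396752 = +0.379833;  D = -0.343524-0.162063i
d^3_{0,0}: k∈[0..3] ⇒ +0.000003 -0.001760 +0.123191 -0.958347 = -0.836913;  D = -0.836913+0.000000i
d^3_{1,0}: k∈[0..2] ⇒ -0.000081 +0.017000 -0.396752 = -0.379833;  D = +0.343524-0.162063i
d^3_{2,0}: k∈[0..1] ⇒ +0.001071 -0.074971 = -0.073901;  D = -0.046994+0.057034i
d^3_{3,0}: single k=0 term ⇒ -0.007316;  D = +0.001798-0.007091i
Y_3^{m'}(θ=3.0131,φ=5.6362) and Σ D·Y over m':
  (-0.0018-0.0071i)·(-0.0003+0.0008i)  (-0.0470-0.0570i)·(-0.0045-0.0160i)  (-0.3435-0.1621i)·(+0.1295+0.0978i)  (-0.8369+0.0000i)·(-0.7098+0.0000i)  (+0.3435-0.1621i)·(-0.1295+0.0978i)  (-0.0470+0.0570i)·(-0.0045+0.0160i)  (+0.0018-0.0071i)·(+0.0003+0.0008i)
Y_3^0(R⁻¹ n̂) = +0.535423-0.000000i

Re=0.5354 Im=0.0000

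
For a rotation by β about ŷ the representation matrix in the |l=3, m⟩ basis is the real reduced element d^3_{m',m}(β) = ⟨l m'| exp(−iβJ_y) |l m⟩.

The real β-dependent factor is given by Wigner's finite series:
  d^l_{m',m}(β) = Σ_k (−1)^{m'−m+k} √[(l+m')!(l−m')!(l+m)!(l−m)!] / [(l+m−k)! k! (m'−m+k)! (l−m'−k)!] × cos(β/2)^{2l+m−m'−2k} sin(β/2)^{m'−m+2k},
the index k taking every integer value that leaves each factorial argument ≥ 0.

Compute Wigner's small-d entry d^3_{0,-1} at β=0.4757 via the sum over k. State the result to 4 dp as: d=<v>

d^3_{0,-1}(β=0.4757) via Wigner's sum:
Half-angle: c=0.971847, s=0.235614. N=√(6·6·2·24)=41.569219
k∈{0,1,2} keeps every argument non-negative
  k=0: (−1)^1·41.5692/(12)·0.9718^5·0.2356^1 = -0.707588
  k=1: (−1)^2·41.5692/(4)·0.9718^3·0.2356^3 = +0.124769
  k=2: (−1)^3·41.5692/(12)·0.9718^1·0.2356^5 = -0.002445
d^3_{0,-1}(0.4757) = -0.707588 +0.124769 -0.002445 = -0.585263

d=-0.5853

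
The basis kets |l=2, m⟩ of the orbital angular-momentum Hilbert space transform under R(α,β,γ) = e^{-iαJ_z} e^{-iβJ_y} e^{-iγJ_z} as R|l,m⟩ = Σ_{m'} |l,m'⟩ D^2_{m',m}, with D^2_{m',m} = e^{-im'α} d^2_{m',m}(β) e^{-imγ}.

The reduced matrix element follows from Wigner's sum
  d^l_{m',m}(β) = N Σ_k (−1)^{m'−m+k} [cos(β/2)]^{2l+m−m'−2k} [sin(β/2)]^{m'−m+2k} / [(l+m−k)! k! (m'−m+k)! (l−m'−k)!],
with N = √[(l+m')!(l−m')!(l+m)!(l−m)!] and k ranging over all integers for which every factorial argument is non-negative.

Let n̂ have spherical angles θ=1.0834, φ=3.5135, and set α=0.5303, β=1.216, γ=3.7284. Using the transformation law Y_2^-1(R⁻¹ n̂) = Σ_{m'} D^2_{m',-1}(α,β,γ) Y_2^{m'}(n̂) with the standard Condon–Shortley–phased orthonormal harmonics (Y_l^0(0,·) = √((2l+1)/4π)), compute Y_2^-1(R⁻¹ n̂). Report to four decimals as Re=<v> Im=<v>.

Re=-0.2739 Im=-0.2669

Need the full column D^2_{m',-1} for m'=−2..2 at α=0.5303, β=1.216, γ=3.7284.
cos(β/2)=0.820792, sin(β/2)=0.571227
d^2_{-2,-1}: single k=1 term ⇒ +0.631740;  D = +0.048351-0.629887i
d^2_{-1,-1}: k∈[0..1] ⇒ +0.453871 -0.659485 = -0.205614;  D = +0.090117+0.184813i
d^2_{0,-1}: k∈[0..1] ⇒ -0.773720 +0.374744 = -0.398976;  D = +0.332232+0.220915i
d^2_{1,-1}: k∈[0..1] ⇒ +0.659485 -0.106472 = +0.553013;  D = -0.552131-0.031233i
d^2_{2,-1}: single k=0 term ⇒ -0.305977;  D = +0.272272-0.139607i
Y_2^{m'}(θ=1.0834,φ=3.5135) and Σ D·Y over m':
  (+0.0484-0.6299i)·(+0.2219-0.2042i)  (+0.0901+0.1848i)·(-0.2978+0.1162i)  (+0.3322+0.2209i)·(-0.1079+0.0000i)  (-0.5521-0.0312i)·(+0.2978+0.1162i)  (+0.2723-0.1396i)·(+0.2219+0.2042i)
Y_2^-1(R⁻¹ n̂) = -0.273909-0.266881i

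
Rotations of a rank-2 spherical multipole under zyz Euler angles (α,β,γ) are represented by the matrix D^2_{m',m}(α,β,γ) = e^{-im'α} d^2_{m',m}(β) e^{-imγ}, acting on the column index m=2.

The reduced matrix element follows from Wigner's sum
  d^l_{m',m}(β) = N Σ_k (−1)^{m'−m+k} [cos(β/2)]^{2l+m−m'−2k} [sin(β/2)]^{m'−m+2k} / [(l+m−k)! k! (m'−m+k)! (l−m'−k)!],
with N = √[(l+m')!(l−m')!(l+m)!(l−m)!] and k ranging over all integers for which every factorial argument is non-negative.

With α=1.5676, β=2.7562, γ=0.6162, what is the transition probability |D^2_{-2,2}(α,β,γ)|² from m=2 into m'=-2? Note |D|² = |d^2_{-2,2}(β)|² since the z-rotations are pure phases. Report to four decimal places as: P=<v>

P=0.8612

First d^2_{-2,2}(β=2.7562), then the phase factors e^{-i(-2)α} and e^{-i(2)γ}:
With c≡cos(β/2)=0.191506 and s≡sin(β/2)=0.981491, N=[1·24·24·1]^{1/2}=24.000000
k∈{4} keeps every argument non-negative
  k=4: (−1)^0·24.0000/(24)·0.1915^0·0.9815^4 = +0.927996
d^2_{-2,2}(2.7562) = +0.927996
|D^2_{-2,2}|² = |d^2_{-2,2}(β)|² = (+0.927996)² = 0.861176 (the z-rotation phases have unit modulus)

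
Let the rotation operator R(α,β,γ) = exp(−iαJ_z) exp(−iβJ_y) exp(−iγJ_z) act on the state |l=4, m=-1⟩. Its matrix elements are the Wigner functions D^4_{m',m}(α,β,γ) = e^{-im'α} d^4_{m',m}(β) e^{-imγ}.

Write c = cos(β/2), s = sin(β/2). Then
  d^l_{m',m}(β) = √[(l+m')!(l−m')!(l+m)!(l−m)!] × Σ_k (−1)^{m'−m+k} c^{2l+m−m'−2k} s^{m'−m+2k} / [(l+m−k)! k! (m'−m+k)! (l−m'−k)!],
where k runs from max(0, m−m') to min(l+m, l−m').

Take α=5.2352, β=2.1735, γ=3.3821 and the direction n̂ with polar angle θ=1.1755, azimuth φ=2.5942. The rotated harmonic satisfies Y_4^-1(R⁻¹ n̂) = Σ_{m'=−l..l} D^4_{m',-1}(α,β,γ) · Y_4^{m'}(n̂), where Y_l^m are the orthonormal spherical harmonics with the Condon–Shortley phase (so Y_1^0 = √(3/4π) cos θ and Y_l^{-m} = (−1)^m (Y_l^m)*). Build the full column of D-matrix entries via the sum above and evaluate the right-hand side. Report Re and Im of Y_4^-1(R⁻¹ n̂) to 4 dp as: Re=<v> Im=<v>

Need the full column D^4_{m',-1} for m'=−4..4 at α=5.2352, β=2.1735, γ=3.3821.
cos(β/2)=0.465364, sin(β/2)=0.885119
d^4_{-4,-1}: single k=3 term ⇒ +0.113257;  D = +0.078104-0.082018i
d^4_{-3,-1}: k∈[2..3] ⇒ +0.063159 -0.380802 = -0.317643;  D = -0.308678-0.074932i
d^4_{-2,-1}: k∈[1..3] ⇒ +0.017750 -0.321054 +0.774289 = +0.470986;  D = +0.132271+0.452031i
d^4_{-1,-1}: k∈[0..3] ⇒ +0.002200 -0.119359 +0.863577 -1.041350 = -0.294932;  D = +0.203894-0.213102i
d^4_{0,-1}: k∈[0..3] ⇒ -0.018710 +0.406104 -1.469111 +0.885769 = -0.195948;  D = +0.190308+0.046674i
d^4_{1,-1}: k∈[0..3] ⇒ +0.079572 -0.863577 +1.562026 -0.376716 = +0.401305;  D = -0.111791-0.385420i
d^4_{2,-1}: k∈[0..2] ⇒ -0.214036 +1.161434 -0.840314 = +0.107084;  D = +0.074212-0.077198i
d^4_{3,-1}: k∈[0..1] ⇒ +0.380802 -0.826546 = -0.445745;  D = -0.432663-0.107197i
d^4_{4,-1}: single k=0 term ⇒ -0.409715;  D = -0.113204-0.393766i
Y_4^{m'}(θ=1.1755,φ=2.5942) and Σ D·Y over m':
  (+0.0781-0.0820i)·(-0.1862+0.2615i)  (-0.3087-0.0749i)·(+0.0270-0.3779i)  (+0.1323+0.4520i)·(+0.0050+0.0096i)  (+0.2039-0.2131i)·(+0.2817+0.1717i)  (+0.1903+0.0467i)·(-0.0718+0.0000i)  (-0.1118-0.3854i)·(-0.2817+0.1717i)  (+0.0742-0.0772i)·(+0.0050-0.0096i)  (-0.4327-0.1072i)·(-0.0270-0.3779i)  (-0.1132-0.3938i)·(-0.1862-0.2615i)
Y_4^-1(R⁻¹ n̂) = +0.033472+0.483058i

Re=0.0335 Im=0.4831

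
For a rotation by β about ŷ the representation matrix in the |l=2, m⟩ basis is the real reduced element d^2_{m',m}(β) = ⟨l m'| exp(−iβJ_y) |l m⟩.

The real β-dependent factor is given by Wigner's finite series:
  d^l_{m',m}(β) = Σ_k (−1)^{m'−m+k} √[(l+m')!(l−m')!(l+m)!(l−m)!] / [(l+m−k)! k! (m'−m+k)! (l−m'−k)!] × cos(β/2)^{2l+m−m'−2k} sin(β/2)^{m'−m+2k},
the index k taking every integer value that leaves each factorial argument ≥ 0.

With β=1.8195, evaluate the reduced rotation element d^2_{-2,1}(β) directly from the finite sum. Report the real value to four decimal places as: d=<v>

d^2_{-2,1}(β=1.8195) via Wigner's sum:
Half-angle: c=0.613943, s=0.789350. N=√(1·24·6·1)=12.000000
k: max(0,(1)−(-2))=3 … min(2+(1),2−(-2))=3
  k=3: (−1)^0·12.0000/(6)·0.6139^1·0.7894^3 = +0.603903
d^2_{-2,1}(1.8195) = +0.603903

d=0.6039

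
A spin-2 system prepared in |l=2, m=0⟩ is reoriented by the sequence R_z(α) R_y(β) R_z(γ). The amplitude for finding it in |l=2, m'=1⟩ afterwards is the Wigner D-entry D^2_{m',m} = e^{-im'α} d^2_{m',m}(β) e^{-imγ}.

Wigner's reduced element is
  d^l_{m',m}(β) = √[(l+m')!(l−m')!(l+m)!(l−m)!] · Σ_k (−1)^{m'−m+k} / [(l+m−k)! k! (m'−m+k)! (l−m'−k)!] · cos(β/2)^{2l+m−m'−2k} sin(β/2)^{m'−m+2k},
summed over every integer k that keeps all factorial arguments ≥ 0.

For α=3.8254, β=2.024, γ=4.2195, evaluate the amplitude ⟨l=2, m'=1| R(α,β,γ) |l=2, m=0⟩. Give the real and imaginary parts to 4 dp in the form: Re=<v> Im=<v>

Re=-0.3737 Im=0.3046

Split into d^2_{1,0}(β=2.024) × two z-phases.
Half-angle: c=0.530166, s=0.847894. N=√(6·1·2·2)=4.898979
k: max(0,(0)−(1))=0 … min(2+(0),2−(1))=1
  k=0: (−1)^1·4.8990/(2)·0.5302^3·0.8479^1 = -0.309494
  k=1: (−1)^2·4.8990/(2)·0.5302^1·0.8479^3 = +0.791611
d^2_{1,0}(2.024) = -0.309494 +0.791611 = +0.482117
D = (-0.775173+0.631749i)·(+0.482117)·(+1.000000+0.000000i) = -0.373724+0.304577i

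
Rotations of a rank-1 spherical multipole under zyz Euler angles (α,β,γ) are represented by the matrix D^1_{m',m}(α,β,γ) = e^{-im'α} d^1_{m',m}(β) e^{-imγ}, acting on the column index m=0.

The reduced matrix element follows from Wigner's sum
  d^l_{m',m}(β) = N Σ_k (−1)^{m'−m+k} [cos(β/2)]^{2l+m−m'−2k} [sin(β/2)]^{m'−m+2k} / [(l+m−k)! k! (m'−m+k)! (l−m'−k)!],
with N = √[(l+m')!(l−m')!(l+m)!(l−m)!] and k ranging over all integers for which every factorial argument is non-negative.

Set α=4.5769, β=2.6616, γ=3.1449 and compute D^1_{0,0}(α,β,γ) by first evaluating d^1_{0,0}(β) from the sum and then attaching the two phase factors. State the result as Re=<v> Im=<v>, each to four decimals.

Split into d^1_{0,0}(β=2.6616) × two z-phases.
c=cos(2.6616/2)=0.237699, s=sin(2.6616/2)=0.971339; N=√[1·1·1·1]=1.000000
k: max(0,(0)−(0))=0 … min(1+(0),1−(0))=1
  k=0: (−1)^0·1.0000/(1)·0.2377^2·0.9713^0 = +0.056501
  k=1: (−1)^1·1.0000/(1)·0.2377^0·0.9713^2 = -0.943499
d^1_{0,0}(2.6616) = +0.056501 -0.943499 = -0.886998
Attach z-rotation phases: D = e^{-i(0)(4.5769)}·(-0.886998)·e^{-i(0)(3.1449)} = -0.886998+0.000000i

Re=-0.8870 Im=0.0000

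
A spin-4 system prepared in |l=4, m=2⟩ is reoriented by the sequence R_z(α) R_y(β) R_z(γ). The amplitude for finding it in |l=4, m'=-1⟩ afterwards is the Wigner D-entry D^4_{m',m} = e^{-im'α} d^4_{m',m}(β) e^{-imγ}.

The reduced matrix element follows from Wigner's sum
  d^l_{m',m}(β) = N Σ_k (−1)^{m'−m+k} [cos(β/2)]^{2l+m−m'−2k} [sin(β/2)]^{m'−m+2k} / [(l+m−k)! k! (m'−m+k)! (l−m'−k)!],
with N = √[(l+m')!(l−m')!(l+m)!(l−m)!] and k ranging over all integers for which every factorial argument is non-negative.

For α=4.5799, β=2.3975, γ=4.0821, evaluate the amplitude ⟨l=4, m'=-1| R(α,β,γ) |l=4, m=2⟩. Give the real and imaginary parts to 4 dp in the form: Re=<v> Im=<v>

D^4_{-1,2}(4.5799,2.3975,4.0821) = e^{-i·-1·4.5799}·d^4_{-1,2}(2.3975)·e^{-i·2·4.0821}. Compute d first:
c=cos(2.3975/2)=0.363523, s=sin(2.3975/2)=0.931585; N=√[6·120·720·2]=1018.233765
The bounds max(0,m−m')=3 and min(l+m,l−m')=5 give 3 terms
  k=3: (−1)^0·1018.2338/(72)·0.3635^5·0.9316^3 = +0.072584
  k=4: (−1)^1·1018.2338/(48)·0.3635^3·0.9316^5 = -0.715012
  k=5: (−1)^2·1018.2338/(240)·0.3635^1·0.9316^7 = +0.939131
d^4_{-1,2}(2.3975) = +0.072584 -0.715012 +0.939131 = +0.296703
Phases: e^{-i·(-1)·4.5799}=-0.132102-0.991236i, e^{-i·(2)·4.0821}=-0.305267-0.952267i ⇒ D=-0.268099+0.127104i

Re=-0.2681 Im=0.1271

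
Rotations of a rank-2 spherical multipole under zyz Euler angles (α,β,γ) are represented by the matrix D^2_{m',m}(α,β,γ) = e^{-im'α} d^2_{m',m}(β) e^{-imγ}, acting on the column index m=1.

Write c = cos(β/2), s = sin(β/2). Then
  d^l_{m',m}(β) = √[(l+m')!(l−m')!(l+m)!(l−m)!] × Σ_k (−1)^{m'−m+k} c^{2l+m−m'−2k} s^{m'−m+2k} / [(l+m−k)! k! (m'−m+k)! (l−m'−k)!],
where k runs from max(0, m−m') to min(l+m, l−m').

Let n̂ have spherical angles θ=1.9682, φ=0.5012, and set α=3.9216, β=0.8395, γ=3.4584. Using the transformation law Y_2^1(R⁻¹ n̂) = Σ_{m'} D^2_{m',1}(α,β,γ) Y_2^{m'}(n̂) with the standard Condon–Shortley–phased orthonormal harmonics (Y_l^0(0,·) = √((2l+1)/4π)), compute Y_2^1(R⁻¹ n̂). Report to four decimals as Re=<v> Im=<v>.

Re=0.1488 Im=-0.2382

Need the full column D^2_{m',1} for m'=−2..2 at α=3.9216, β=0.8395, γ=3.4584.
cos(β/2)=0.913191, sin(β/2)=0.407532
d^2_{-2,1}: single k=3 term ⇒ +0.123617;  D = -0.039775-0.117043i
d^2_{-1,1}: k∈[2..3] ⇒ +0.415497 -0.027583 = +0.387914;  D = +0.347038+0.173325i
d^2_{0,1}: k∈[1..2] ⇒ +0.760190 -0.151399 = +0.608791;  D = -0.578495+0.189659i
d^2_{1,1}: k∈[0..1] ⇒ +0.695418 -0.415497 = +0.279921;  D = +0.127765-0.249062i
d^2_{2,1}: single k=0 term ⇒ -0.620693;  D = -0.186997-0.591854i
Y_2^{m'}(θ=1.9682,φ=0.5012) and Σ D·Y over m':
  (-0.0398-0.1170i)·(+0.1768-0.2768i)  (+0.3470+0.1733i)·(-0.2418+0.1325i)  (-0.5785+0.1897i)·(-0.1737+0.0000i)  (+0.1278-0.2491i)·(+0.2418+0.1325i)  (-0.1870-0.5919i)·(+0.1768+0.2768i)
Y_2^1(R⁻¹ n̂) = +0.148808-0.238236i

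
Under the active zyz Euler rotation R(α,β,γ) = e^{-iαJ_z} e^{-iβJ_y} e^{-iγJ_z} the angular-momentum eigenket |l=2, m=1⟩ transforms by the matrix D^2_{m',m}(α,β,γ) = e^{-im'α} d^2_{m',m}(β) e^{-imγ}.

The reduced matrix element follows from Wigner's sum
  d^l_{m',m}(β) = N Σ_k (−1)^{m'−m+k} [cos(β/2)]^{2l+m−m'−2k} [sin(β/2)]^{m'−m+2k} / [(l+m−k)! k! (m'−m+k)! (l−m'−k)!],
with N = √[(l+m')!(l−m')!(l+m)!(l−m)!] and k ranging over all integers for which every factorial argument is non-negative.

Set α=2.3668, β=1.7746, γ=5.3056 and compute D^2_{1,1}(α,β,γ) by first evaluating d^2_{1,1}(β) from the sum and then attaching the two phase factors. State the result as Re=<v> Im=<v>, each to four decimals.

Re=-0.1012 Im=0.5510

Split into d^2_{1,1}(β=1.7746) × two z-phases.
c=cos(1.7746/2)=0.631508, s=sin(1.7746/2)=0.775370; N=√[6·1·6·1]=6.000000
The bounds max(0,m−m')=0 and min(l+m,l−m')=1 give 2 terms
  k=0: (−1)^0·6.0000/(6)·0.6315^4·0.7754^0 = +0.159043
  k=1: (−1)^1·6.0000/(2)·0.6315^2·0.7754^2 = -0.719277
d^2_{1,1}(1.7746) = +0.159043 -0.719277 = -0.560234
Phases: e^{-i·(1)·2.3668}=-0.714566-0.699568i, e^{-i·(1)·5.3056}=+0.559026+0.829150i ⇒ D=-0.101170+0.551023i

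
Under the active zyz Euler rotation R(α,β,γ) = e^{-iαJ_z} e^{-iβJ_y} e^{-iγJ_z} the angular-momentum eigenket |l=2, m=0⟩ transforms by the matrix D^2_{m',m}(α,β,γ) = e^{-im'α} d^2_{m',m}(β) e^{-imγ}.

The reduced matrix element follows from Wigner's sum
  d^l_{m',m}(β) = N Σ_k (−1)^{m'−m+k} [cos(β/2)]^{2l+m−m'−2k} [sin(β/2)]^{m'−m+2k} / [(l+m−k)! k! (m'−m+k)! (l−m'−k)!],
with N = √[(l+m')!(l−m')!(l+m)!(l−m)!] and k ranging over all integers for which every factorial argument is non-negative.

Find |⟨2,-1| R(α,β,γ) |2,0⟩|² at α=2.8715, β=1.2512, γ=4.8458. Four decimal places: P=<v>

P=0.1335

First d^2_{-1,0}(β=1.2512), then the phase factors e^{-i(-1)α} and e^{-i(0)γ}:
Half-angle: c=0.810612, s=0.585584. N=√(1·6·2·2)=4.898979
k∈{1,2} keeps every argument non-negative
  k=1: (−1)^0·4.8990/(2)·0.8106^3·0.5856^1 = +0.764018
  k=2: (−1)^1·4.8990/(2)·0.8106^1·0.5856^3 = -0.398709
d^2_{-1,0}(1.2512) = +0.764018 -0.398709 = +0.365309
|D^2_{-1,0}|² = |d^2_{-1,0}(β)|² = (+0.365309)² = 0.133451 (the z-rotation phases have unit modulus)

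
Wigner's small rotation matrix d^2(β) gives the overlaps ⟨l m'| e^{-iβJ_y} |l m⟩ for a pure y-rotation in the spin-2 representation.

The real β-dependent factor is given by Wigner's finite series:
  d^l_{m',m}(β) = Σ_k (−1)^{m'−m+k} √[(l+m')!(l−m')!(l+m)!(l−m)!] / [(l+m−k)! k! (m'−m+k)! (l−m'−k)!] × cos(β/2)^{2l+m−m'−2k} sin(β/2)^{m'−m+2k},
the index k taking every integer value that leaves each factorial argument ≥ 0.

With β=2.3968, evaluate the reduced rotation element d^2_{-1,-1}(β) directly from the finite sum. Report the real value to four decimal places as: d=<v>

d^2_{-1,-1}(β=2.3968) via Wigner's sum:
With c≡cos(β/2)=0.363849 and s≡sin(β/2)=0.931458, N=[1·6·1·6]^{1/2}=6.000000
Admissible k: 0..1 (factorial args all ≥0)
  k=0: (−1)^0·6.0000/(6)·0.3638^4·0.9315^0 = +0.017526
  k=1: (−1)^1·6.0000/(2)·0.3638^2·0.9315^2 = -0.344579
d^2_{-1,-1}(2.3968) = +0.017526 -0.344579 = -0.327053

d=-0.3271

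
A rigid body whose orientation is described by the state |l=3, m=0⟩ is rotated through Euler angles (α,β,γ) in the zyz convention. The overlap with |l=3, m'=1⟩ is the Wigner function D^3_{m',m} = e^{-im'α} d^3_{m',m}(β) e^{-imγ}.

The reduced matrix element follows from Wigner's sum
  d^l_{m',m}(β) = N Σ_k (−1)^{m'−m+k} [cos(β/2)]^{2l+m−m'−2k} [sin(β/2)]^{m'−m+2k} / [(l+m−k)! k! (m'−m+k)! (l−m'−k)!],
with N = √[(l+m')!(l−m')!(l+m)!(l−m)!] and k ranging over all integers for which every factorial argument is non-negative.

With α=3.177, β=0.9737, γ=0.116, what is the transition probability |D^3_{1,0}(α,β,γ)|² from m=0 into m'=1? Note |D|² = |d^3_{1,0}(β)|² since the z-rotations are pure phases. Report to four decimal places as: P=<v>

P=0.0432

First d^3_{1,0}(β=0.9737), then the phase factors e^{-i(1)α} and e^{-i(0)γ}:
c=cos(0.9737/2)=0.883811, s=sin(0.9737/2)=0.467844; N=√[24·2·6·6]=41.569219
k: max(0,(0)−(1))=0 … min(3+(0),3−(1))=2
  k=0: (−1)^1·41.5692/(12)·0.8838^5·0.4678^1 = -0.873954
  k=1: (−1)^2·41.5692/(4)·0.8838^3·0.4678^3 = +0.734673
  k=2: (−1)^3·41.5692/(12)·0.8838^1·0.4678^5 = -0.068621
d^3_{1,0}(0.9737) = -0.873954 +0.734673 -0.068621 = -0.207903
|D^3_{1,0}|² = |d^3_{1,0}(β)|² = (-0.207903)² = 0.043224 (the z-rotation phases have unit modulus)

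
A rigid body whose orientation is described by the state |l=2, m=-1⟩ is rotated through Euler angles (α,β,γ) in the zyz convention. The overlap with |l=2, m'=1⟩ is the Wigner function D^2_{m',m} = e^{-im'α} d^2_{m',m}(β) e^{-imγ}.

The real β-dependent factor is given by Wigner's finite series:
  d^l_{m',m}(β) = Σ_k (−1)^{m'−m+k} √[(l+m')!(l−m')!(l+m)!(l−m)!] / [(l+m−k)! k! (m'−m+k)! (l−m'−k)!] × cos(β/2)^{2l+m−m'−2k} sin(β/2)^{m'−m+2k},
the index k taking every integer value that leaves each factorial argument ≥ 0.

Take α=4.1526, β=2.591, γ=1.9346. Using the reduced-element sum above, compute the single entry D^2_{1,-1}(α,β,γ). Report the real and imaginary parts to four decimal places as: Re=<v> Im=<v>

Re=0.3934 Im=0.5204

Split into d^2_{1,-1}(β=2.591) × two z-phases.
With c≡cos(β/2)=0.271832 and s≡sin(β/2)=0.962345, N=[6·1·1·6]^{1/2}=6.000000
k∈{0,1} keeps every argument non-negative
  k=0: (−1)^2·6.0000/(2)·0.2718^2·0.9623^2 = +0.205298
  k=1: (−1)^3·6.0000/(6)·0.2718^0·0.9623^4 = -0.857675
d^2_{1,-1}(2.591) = +0.205298 -0.857675 = -0.652377
D = (-0.531007+0.847367i)·(-0.652377)·(-0.355832+0.934550i) = +0.393356+0.520449i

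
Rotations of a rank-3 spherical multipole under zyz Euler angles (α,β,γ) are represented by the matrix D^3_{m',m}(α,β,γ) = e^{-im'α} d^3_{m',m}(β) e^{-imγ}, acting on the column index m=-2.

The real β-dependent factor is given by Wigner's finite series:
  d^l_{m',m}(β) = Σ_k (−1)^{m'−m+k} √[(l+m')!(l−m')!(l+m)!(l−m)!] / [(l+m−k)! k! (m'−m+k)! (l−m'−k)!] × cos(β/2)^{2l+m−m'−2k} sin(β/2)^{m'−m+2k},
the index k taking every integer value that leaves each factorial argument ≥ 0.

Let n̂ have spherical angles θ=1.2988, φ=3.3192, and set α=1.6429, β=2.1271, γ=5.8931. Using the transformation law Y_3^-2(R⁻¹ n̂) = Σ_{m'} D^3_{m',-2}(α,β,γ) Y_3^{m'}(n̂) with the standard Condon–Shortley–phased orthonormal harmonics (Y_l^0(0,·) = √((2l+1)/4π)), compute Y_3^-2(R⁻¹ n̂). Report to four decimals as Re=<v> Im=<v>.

Need the full column D^3_{m',-2} for m'=−3..3 at α=1.6429, β=2.1271, γ=5.8931.
cos(β/2)=0.485772, sin(β/2)=0.874085
d^3_{-3,-2}: single k=1 term ⇒ +0.057915;  D = -0.030953-0.048950i
d^3_{-2,-2}: k∈[0..1] ⇒ +0.013140 -0.212720 = -0.199580;  D = +0.160562-0.118541i
d^3_{-1,-2}: k∈[0..1] ⇒ -0.074768 +0.484161 = +0.409392;  D = +0.266255+0.310983i
d^3_{0,-2}: k∈[0..1] ⇒ +0.233023 -0.754469 = -0.521446;  D = -0.370640+0.366786i
d^3_{1,-2}: k∈[0..1] ⇒ -0.484161 +0.783794 = +0.299634;  D = -0.225558-0.197241i
d^3_{2,-2}: k∈[0..1] ⇒ +0.688733 -0.445988 = +0.242745;  D = -0.146213+0.193770i
d^3_{3,-2}: single k=0 term ⇒ -0.607124;  D = -0.509720-0.329826i
Y_3^{m'}(θ=1.2988,φ=3.3192) and Σ D·Y over m':
  (-0.0310-0.0489i)·(-0.3212+0.1894i)  (+0.1606-0.1185i)·(+0.2388-0.0886i)  (+0.2663+0.3110i)·(+0.1958-0.0352i)  (-0.3706+0.3668i)·(-0.2646+0.0000i)  (-0.2256-0.1972i)·(-0.1958-0.0352i)  (-0.1462+0.1938i)·(+0.2388+0.0886i)  (-0.5097-0.3298i)·(+0.3212+0.1894i)
Y_3^-2(R⁻¹ n̂) = +0.092102-0.200788i

Re=0.0921 Im=-0.2008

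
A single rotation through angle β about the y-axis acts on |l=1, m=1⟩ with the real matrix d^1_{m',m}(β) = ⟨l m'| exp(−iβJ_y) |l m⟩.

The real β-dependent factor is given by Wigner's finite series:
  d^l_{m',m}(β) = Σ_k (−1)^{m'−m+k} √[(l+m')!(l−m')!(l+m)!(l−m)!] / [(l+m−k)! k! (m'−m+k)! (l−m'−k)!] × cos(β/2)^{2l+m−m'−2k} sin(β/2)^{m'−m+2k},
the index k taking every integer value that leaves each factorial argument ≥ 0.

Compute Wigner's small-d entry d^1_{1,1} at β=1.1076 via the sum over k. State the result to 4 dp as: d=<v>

d^1_{1,1}(β=1.1076) via Wigner's sum:
c=cos(1.1076/2)=0.850532, s=sin(1.1076/2)=0.525923; N=√[2·1·2·1]=2.000000
Admissible k: 0..0 (factorial args all ≥0)
  k=0: (−1)^0·2.0000/(2)·0.8505^2·0.5259^0 = +0.723405
d^1_{1,1}(1.1076) = +0.723405

d=0.7234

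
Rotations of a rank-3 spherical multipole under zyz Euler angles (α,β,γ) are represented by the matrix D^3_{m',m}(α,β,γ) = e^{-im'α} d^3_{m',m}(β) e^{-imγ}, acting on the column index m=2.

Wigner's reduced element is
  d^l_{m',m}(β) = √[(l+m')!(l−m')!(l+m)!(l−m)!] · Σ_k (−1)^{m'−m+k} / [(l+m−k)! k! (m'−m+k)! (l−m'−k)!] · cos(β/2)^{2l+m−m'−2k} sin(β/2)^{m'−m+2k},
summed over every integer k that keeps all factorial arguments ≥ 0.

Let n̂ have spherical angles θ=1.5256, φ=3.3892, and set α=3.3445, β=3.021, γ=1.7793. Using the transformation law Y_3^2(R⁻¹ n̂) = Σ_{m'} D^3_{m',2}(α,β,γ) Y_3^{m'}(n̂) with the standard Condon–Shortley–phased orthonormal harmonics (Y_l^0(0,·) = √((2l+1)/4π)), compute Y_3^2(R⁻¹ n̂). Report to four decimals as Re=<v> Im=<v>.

Need the full column D^3_{m',2} for m'=−3..3 at α=3.3445, β=3.021, γ=1.7793.
cos(β/2)=0.060260, sin(β/2)=0.998183
d^3_{-3,2}: single k=5 term ⇒ +0.146269;  D = +0.143590+0.027871i
d^3_{-2,2}: k∈[4..5] ⇒ +0.018025 -0.989146 = -0.971121;  D = +0.971060-0.010869i
d^3_{-1,2}: k∈[3..4] ⇒ +0.001376 -0.188833 = -0.187457;  D = -0.183177+0.039829i
d^3_{0,2}: k∈[2..3] ⇒ +0.000072 -0.019745 = -0.019673;  D = +0.017987-0.007968i
d^3_{1,2}: k∈[1..2] ⇒ +0.000003 -0.001376 = -0.001374;  D = -0.001118+0.000798i
d^3_{2,2}: k∈[0..1] ⇒ +0.000000 -0.000066 = -0.000066;  D = +0.000045-0.000048i
d^3_{3,2}: single k=0 term ⇒ -0.000002;  D = -0.000001+0.000002i
Y_3^{m'}(θ=1.5256,φ=3.3892) and Σ D·Y over m':
  (+0.1436+0.0279i)·(-0.3064+0.2813i)  (+0.9711-0.0109i)·(+0.0405-0.0219i)  (-0.1832+0.0398i)·(+0.3098-0.0783i)  (+0.0180-0.0080i)·(-0.0504+0.0000i)  (-0.0011+0.0008i)·(-0.3098-0.0783i)  (+0.0000-0.0000i)·(+0.0405+0.0219i)  (-0.0000+0.0000i)·(+0.3064+0.2813i)
Y_3^2(R⁻¹ n̂) = -0.066826+0.037079i

Re=-0.0668 Im=0.0371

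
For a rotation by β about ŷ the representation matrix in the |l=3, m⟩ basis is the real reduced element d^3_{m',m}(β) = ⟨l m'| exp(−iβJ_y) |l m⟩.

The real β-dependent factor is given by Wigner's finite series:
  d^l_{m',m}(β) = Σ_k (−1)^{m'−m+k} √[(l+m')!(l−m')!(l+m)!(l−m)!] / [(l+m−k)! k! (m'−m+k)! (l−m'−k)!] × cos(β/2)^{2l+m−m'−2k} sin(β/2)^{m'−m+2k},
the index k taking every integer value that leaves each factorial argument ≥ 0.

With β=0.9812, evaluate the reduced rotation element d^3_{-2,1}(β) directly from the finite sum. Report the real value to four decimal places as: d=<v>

d^3_{-2,1}(β=0.9812) via Wigner's sum:
c=cos(0.9812/2)=0.882050, s=sin(0.9812/2)=0.471155; N=√[1·120·24·2]=75.894664
k∈{3,4} keeps every argument non-negative
  k=3: (−1)^0·75.8947/(12)·0.8821^3·0.4712^3 = +0.453944
  k=4: (−1)^1·75.8947/(24)·0.8821^1·0.4712^5 = -0.064761
d^3_{-2,1}(0.9812) = +0.453944 -0.064761 = +0.389183

d=0.3892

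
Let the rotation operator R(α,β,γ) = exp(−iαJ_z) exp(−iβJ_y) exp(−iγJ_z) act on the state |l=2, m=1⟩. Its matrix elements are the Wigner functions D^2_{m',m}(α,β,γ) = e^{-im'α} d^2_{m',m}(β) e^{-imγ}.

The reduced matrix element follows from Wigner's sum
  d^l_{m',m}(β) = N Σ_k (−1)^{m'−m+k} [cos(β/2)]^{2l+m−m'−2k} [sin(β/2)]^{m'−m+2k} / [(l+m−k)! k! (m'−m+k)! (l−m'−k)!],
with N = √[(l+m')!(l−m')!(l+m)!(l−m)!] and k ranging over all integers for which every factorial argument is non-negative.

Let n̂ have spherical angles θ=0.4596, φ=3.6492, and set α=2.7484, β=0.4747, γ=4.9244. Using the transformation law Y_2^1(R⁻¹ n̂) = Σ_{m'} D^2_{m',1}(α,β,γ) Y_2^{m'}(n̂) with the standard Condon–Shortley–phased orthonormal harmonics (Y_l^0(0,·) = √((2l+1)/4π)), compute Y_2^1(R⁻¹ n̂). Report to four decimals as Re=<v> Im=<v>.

Re=0.2671 Im=0.0626

Need the full column D^2_{m',1} for m'=−2..2 at α=2.7484, β=0.4747, γ=4.9244.
cos(β/2)=0.971964, sin(β/2)=0.235128
d^2_{-2,1}: single k=3 term ⇒ +0.025269;  D = +0.021241+0.013687i
d^2_{-1,1}: k∈[2..3] ⇒ +0.156686 -0.003056 = +0.153629;  D = -0.087404-0.126343i
d^2_{0,1}: k∈[1..2] ⇒ +0.528848 -0.030948 = +0.497899;  D = +0.104771+0.486751i
d^2_{1,1}: k∈[0..1] ⇒ +0.892486 -0.156686 = +0.735800;  D = +0.132585-0.723756i
d^2_{2,1}: single k=0 term ⇒ -0.431802;  D = +0.234602-0.362512i
Y_2^{m'}(θ=0.4596,φ=3.6492) and Σ D·Y over m':
  (+0.0212+0.0137i)·(+0.0401-0.0646i)  (-0.0874-0.1263i)·(-0.2684+0.1493i)  (+0.1048+0.4868i)·(+0.4446+0.0000i)  (+0.1326-0.7238i)·(+0.2684+0.1493i)  (+0.2346-0.3625i)·(+0.0401+0.0646i)
Y_2^1(R⁻¹ n̂) = +0.267093+0.062600i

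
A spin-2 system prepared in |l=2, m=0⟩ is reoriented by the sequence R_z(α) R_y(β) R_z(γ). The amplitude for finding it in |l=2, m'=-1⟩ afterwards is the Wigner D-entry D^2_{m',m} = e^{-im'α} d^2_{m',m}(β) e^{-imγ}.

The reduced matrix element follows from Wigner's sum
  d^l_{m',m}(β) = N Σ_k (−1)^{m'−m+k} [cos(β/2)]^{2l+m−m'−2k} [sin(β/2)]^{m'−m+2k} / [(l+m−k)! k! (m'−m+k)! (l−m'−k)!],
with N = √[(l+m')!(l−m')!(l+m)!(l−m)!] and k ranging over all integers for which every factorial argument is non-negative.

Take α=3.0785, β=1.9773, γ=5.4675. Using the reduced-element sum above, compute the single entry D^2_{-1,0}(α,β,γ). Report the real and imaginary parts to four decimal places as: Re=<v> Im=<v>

Split into d^2_{-1,0}(β=1.9773) × two z-phases.
With c≡cos(β/2)=0.549818 and s≡sin(β/2)=0.835284, N=[1·6·2·2]^{1/2}=4.898979
Admissible k: 1..2 (factorial args all ≥0)
  k=1: (−1)^0·4.8990/(2)·0.5498^3·0.8353^1 = +0.340069
  k=2: (−1)^1·4.8990/(2)·0.5498^1·0.8353^3 = -0.784870
d^2_{-1,0}(1.9773) = +0.340069 -0.784870 = -0.444801
Phases: e^{-i·(-1)·3.0785}=-0.998010+0.063051i, e^{-i·(0)·5.4675}=+1.000000+0.000000i ⇒ D=+0.443916-0.028045i

Re=0.4439 Im=-0.0280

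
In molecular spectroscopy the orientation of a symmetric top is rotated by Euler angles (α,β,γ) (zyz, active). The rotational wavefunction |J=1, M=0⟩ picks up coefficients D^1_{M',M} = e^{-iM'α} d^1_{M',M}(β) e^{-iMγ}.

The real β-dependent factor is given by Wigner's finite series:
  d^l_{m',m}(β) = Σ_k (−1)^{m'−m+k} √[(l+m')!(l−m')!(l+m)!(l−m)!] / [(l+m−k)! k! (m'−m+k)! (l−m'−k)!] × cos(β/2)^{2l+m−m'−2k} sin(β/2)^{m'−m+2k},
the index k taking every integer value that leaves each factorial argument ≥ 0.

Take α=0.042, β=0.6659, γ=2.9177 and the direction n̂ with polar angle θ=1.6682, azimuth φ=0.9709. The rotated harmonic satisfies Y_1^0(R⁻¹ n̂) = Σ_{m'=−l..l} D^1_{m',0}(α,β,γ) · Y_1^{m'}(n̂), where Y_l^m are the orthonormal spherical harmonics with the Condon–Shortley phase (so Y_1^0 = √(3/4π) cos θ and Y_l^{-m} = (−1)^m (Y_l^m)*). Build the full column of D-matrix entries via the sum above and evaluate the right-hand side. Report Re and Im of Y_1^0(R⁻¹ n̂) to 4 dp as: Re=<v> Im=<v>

Re=0.1425 Im=0.0000

Need the full column D^1_{m',0} for m'=−1..1 at α=0.042, β=0.6659, γ=2.9177.
cos(β/2)=0.945082, sin(β/2)=0.326832
d^1_{-1,0}: single k=1 term ⇒ +0.436827;  D = +0.436442+0.018341i
d^1_{0,0}: k∈[0..1] ⇒ +0.893181 -0.106819 = +0.786361;  D = +0.786361+0.000000i
d^1_{1,0}: single k=0 term ⇒ -0.436827;  D = -0.436442+0.018341i
Y_1^{m'}(θ=1.6682,φ=0.9709) and Σ D·Y over m':
  (+0.4364+0.0183i)·(+0.1941-0.2838i)  (+0.7864+0.0000i)·(-0.0475+0.0000i)  (-0.4364+0.0183i)·(-0.1941-0.2838i)
Y_1^0(R⁻¹ n̂) = +0.142496+0.000000i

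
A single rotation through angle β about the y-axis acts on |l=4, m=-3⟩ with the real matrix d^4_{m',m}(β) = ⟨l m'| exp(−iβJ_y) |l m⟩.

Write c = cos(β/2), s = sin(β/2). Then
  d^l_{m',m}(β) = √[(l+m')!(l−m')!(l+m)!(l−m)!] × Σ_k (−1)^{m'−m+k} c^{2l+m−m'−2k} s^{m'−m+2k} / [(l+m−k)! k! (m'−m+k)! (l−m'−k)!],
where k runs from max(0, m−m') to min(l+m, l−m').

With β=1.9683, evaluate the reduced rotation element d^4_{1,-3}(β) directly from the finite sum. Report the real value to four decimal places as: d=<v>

d^4_{1,-3}(β=1.9683) via Wigner's sum:
Half-angle: c=0.553571, s=0.832802. N=√(120·6·1·5040)=1904.940944
The bounds max(0,m−m')=0 and min(l+m,l−m')=1 give 2 terms
  k=0: (−1)^4·1904.9409/(144)·0.5536^4·0.8328^4 = +0.597557
  k=1: (−1)^5·1904.9409/(240)·0.5536^2·0.8328^6 = -0.811460
d^4_{1,-3}(1.9683) = +0.597557 -0.811460 = -0.213903

d=-0.2139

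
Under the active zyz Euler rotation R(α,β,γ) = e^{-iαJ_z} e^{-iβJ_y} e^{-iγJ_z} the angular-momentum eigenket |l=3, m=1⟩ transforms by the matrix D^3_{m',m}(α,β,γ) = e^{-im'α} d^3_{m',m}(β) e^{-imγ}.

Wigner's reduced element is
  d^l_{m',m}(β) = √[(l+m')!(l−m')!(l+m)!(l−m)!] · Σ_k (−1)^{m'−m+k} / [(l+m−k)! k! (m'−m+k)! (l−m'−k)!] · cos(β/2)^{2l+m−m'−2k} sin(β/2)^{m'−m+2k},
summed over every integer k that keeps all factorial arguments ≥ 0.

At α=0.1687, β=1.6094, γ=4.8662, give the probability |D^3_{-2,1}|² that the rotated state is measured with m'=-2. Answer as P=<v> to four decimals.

P=0.1316

Split into d^3_{-2,1}(β=1.6094) × two z-phases.
c=cos(1.6094/2)=0.693327, s=sin(1.6094/2)=0.720623; N=√[1·120·24·2]=75.894664
k∈{3,4} keeps every argument non-negative
  k=3: (−1)^0·75.8947/(12)·0.6933^3·0.7206^3 = +0.788804
  k=4: (−1)^1·75.8947/(24)·0.6933^1·0.7206^5 = -0.426067
d^3_{-2,1}(1.6094) = +0.788804 -0.426067 = +0.362737
|D^3_{-2,1}|² = |d^3_{-2,1}(β)|² = (+0.362737)² = 0.131578 (the z-rotation phases have unit modulus)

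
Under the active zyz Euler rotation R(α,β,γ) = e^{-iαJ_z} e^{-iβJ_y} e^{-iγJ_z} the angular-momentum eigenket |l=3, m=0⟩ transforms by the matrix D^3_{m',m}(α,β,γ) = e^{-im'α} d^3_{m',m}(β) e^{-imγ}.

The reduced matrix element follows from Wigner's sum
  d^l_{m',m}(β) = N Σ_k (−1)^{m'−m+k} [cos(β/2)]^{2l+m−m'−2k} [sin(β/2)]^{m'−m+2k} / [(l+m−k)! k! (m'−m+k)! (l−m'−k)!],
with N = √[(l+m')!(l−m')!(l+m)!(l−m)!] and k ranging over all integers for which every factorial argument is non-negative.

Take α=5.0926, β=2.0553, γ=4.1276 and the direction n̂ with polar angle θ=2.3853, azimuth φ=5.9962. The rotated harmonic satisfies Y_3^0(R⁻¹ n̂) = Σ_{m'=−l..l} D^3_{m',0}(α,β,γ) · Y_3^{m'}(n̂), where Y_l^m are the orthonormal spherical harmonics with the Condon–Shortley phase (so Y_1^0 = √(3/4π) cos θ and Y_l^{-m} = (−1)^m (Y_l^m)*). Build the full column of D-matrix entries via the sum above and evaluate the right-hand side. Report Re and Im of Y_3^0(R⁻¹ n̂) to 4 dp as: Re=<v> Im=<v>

Need the full column D^3_{m',0} for m'=−3..3 at α=5.0926, β=2.0553, γ=4.1276.
cos(β/2)=0.516832, sin(β/2)=0.856087
d^3_{-3,0}: single k=3 term ⇒ +0.387362;  D = -0.352072+0.161537i
d^3_{-2,0}: k∈[2..3] ⇒ +0.286414 -0.785834 = -0.499420;  D = +0.361852+0.344214i
d^3_{-1,0}: k∈[1..3] ⇒ +0.109359 -0.900147 +0.823245 = +0.032457;  D = +0.012045-0.030139i
d^3_{0,0}: k∈[0..3] ⇒ +0.019059 -0.470626 +1.291257 -0.393647 = +0.446043;  D = +0.446043+0.000000i
d^3_{1,0}: k∈[0..2] ⇒ -0.109359 +0.900147 -0.823245 = -0.032457;  D = -0.012045-0.030139i
d^3_{2,0}: k∈[0..1] ⇒ +0.286414 -0.785834 = -0.499420;  D = +0.361852-0.344214i
d^3_{3,0}: single k=0 term ⇒ -0.387362;  D = +0.352072+0.161537i
Y_3^{m'}(θ=2.3853,φ=5.9962) and Σ D·Y over m':
  (-0.3521+0.1615i)·(+0.0879+0.1023i)  (+0.3619+0.3442i)·(-0.2940-0.1901i)  (+0.0120-0.0301i)·(+0.3500+0.1033i)  (+0.4460+0.0000i)·(+0.0962+0.0000i)  (-0.0120-0.0301i)·(-0.3500+0.1033i)  (+0.3619-0.3442i)·(-0.2940+0.1901i)  (+0.3521+0.1615i)·(-0.0879+0.1023i)
Y_3^0(R⁻¹ n̂) = -0.119217-0.000000i

Re=-0.1192 Im=0.0000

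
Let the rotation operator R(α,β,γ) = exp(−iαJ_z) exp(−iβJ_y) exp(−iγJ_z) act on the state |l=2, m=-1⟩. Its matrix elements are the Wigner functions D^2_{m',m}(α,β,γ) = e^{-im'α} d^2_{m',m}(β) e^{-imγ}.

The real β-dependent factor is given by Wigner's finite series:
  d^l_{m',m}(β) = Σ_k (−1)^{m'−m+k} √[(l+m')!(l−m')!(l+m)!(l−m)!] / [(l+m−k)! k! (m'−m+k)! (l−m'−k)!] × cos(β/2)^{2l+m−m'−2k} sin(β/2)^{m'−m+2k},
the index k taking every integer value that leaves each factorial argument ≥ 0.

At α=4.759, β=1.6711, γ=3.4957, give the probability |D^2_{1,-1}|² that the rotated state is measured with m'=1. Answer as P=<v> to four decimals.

D^2_{1,-1}(4.759,1.6711,3.4957) = e^{-i·1·4.759}·d^2_{1,-1}(1.6711)·e^{-i·-1·3.4957}. Compute d first:
c=cos(1.6711/2)=0.670770, s=sin(1.6711/2)=0.741666; N=√[6·1·1·6]=6.000000
The bounds max(0,m−m')=0 and min(l+m,l−m')=1 give 2 terms
  k=0: (−1)^2·6.0000/(2)·0.6708^2·0.7417^2 = +0.742480
  k=1: (−1)^3·6.0000/(6)·0.6708^0·0.7417^4 = -0.302575
d^2_{1,-1}(1.6711) = +0.742480 -0.302575 = +0.439905
|D^2_{1,-1}|² = |d^2_{1,-1}(β)|² = (+0.439905)² = 0.193516 (the z-rotation phases have unit modulus)

P=0.1935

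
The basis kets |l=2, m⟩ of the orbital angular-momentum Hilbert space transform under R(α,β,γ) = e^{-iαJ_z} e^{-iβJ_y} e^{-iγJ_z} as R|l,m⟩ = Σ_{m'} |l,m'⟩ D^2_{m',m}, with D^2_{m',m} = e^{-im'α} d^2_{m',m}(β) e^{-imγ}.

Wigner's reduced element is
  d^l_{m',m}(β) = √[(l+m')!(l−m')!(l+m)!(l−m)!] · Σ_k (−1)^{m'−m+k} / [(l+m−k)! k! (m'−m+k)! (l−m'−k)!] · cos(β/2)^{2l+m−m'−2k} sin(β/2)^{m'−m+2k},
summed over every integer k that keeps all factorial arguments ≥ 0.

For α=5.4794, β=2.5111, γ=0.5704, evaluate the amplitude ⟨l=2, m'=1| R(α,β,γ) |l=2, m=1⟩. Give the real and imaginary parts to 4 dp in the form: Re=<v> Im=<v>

Re=-0.2446 Im=-0.0581

First d^2_{1,1}(β=2.5111), then the phase factors e^{-i(1)α} and e^{-i(1)γ}:
With c≡cos(β/2)=0.310051 and s≡sin(β/2)=0.950720, N=[6·1·6·1]^{1/2}=6.000000
Admissible k: 0..1 (factorial args all ≥0)
  k=0: (−1)^0·6.0000/(6)·0.3101^4·0.9507^0 = +0.009241
  k=1: (−1)^1·6.0000/(2)·0.3101^2·0.9507^2 = -0.260671
d^2_{1,1}(2.5111) = +0.009241 -0.260671 = -0.251429
Attach z-rotation phases: D = e^{-i(1)(5.4794)}·(-0.251429)·e^{-i(1)(0.5704)} = -0.244613-0.058149i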